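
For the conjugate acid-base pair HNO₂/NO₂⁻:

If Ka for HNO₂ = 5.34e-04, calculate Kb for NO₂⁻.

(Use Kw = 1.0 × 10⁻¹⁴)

For a conjugate pair Ka × Kb = Kw, so Kb = Kw/Ka = 1.0 × 10⁻¹⁴ / 5.34e-04 = 1.87e-11.

K_b = 1.87e-11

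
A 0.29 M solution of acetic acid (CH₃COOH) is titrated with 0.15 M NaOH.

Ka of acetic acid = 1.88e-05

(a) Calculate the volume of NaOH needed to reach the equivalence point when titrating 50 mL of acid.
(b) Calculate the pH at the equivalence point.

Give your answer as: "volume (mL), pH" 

moles acid = 0.29 × 50/1000 = 0.0145 mol; V_base = moles/0.15 × 1000 = 96.7 mL. At equivalence only the conjugate base is present: [A⁻] = 0.0145/0.147 = 9.8864e-02 M. Kb = Kw/Ka = 5.32e-10; [OH⁻] = √(Kb × [A⁻]) = 7.2517e-06; pOH = 5.14; pH = 14 - pOH = 8.86.

V = 96.7 mL, pH = 8.86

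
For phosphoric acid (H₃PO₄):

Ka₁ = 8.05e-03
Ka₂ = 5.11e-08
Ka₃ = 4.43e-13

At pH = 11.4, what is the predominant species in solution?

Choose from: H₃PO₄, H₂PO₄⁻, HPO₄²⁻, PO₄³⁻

pKa₁ = 2.09, pKa₂ = 7.29, pKa₃ = 12.35. For a polyprotic acid the predominant species crosses at each pKa: below pKa_n the protonated form dominates, above it the deprotonated form does. At pH = 11.4, the predominant species is HPO₄²⁻.

HPO₄²⁻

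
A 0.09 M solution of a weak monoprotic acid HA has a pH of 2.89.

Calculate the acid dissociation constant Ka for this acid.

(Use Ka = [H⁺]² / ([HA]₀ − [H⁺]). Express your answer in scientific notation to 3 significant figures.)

[H⁺] = 10^(−pH) = 10^(−2.89) = 1.288e-03 M. For HA ⇌ H⁺ + A⁻, Ka = [H⁺][A⁻]/[HA] = [H⁺]² / ([HA]₀ − [H⁺]) = (1.288e-03)² / (0.09 − 1.288e-03) = 1.87e-05.

K_a = 1.87e-05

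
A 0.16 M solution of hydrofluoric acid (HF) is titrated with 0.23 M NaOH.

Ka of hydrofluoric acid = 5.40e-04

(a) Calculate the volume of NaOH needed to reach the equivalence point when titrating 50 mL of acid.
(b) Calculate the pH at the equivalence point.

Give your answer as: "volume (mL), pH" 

moles acid = 0.16 × 50/1000 = 0.008 mol; V_base = moles/0.23 × 1000 = 34.8 mL. At equivalence only the conjugate base is present: [A⁻] = 0.008/0.085 = 9.4359e-02 M. Kb = Kw/Ka = 1.85e-11; [OH⁻] = √(Kb × [A⁻]) = 1.3219e-06; pOH = 5.88; pH = 14 - pOH = 8.12.

V = 34.8 mL, pH = 8.12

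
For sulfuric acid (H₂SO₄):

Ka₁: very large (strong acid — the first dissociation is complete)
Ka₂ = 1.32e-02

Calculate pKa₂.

pKa₂ = -log(Ka₂) = -log(1.32e-02) = 1.88.

pK_{a2} = 1.88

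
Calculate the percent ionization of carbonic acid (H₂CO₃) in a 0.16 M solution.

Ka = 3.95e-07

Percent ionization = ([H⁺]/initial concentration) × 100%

Using Ka equilibrium: x² + Ka×x - Ka×C = 0. Solving: [H⁺] = 2.5120e-04. Percent = (2.5120e-04/0.16) × 100

Percent ionization = 0.157%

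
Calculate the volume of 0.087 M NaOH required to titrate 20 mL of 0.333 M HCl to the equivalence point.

At equivalence: moles acid = moles base. moles HCl = 0.333 × 20/1000 = 0.00666 mol. V_base = moles / 0.087 × 1000 = 76.6 mL.

V_{base} = 76.6 mL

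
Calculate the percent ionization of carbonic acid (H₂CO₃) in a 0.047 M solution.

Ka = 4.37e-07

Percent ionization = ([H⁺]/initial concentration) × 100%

Using Ka equilibrium: x² + Ka×x - Ka×C = 0. Solving: [H⁺] = 1.4310e-04. Percent = (1.4310e-04/0.047) × 100

Percent ionization = 0.304%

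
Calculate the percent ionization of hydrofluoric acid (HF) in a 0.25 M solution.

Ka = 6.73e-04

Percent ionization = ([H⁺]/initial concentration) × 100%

Using Ka equilibrium: x² + Ka×x - Ka×C = 0. Solving: [H⁺] = 1.2639e-02. Percent = (1.2639e-02/0.25) × 100

Percent ionization = 5.06%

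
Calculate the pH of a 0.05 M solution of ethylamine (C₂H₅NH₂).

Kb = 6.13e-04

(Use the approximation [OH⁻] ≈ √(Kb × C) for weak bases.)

[OH⁻] = √(Kb × C) = √(6.13e-04 × 0.05) = 5.5362e-03. pOH = 2.26, pH = 14 - pOH

pH = 11.74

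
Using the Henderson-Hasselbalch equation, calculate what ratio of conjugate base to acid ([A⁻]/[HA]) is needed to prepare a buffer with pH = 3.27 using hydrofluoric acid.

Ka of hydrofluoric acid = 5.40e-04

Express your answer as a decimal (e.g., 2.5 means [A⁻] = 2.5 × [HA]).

pKa = -log(5.40e-04) = 3.2676. pH = pKa + log([A⁻]/[HA]), so log([A⁻]/[HA]) = pH − pKa = 3.27 − 3.2676 = 0.0024. [A⁻]/[HA] = 10^(0.0024) = 1.01

[A⁻]/[HA] = 1.01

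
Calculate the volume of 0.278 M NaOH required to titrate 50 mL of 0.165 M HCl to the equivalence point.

At equivalence: moles acid = moles base. moles HCl = 0.165 × 50/1000 = 0.00825 mol. V_base = moles / 0.278 × 1000 = 29.7 mL.

V_{base} = 29.7 mL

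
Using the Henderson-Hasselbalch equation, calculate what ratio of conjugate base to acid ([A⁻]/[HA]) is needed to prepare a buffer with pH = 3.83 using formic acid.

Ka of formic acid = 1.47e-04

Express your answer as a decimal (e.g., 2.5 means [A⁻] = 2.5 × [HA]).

pKa = -log(1.47e-04) = 3.8327. pH = pKa + log([A⁻]/[HA]), so log([A⁻]/[HA]) = pH − pKa = 3.83 − 3.8327 = -0.0027. [A⁻]/[HA] = 10^(-0.0027) = 0.994

[A⁻]/[HA] = 0.994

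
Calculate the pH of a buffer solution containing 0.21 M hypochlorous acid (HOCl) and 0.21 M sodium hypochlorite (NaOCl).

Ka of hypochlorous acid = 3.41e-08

pKa = -log(3.41e-08) = 7.47. pH = pKa + log([A⁻]/[HA]) = 7.47 + log(0.21/0.21)

pH = 7.47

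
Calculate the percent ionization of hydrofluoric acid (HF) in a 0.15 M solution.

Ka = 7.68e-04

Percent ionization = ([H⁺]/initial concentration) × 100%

Using Ka equilibrium: x² + Ka×x - Ka×C = 0. Solving: [H⁺] = 1.0356e-02. Percent = (1.0356e-02/0.15) × 100

Percent ionization = 6.9%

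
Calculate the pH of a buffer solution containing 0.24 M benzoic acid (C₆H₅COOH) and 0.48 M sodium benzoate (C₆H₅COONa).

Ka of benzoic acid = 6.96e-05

pKa = -log(6.96e-05) = 4.16. pH = pKa + log([A⁻]/[HA]) = 4.16 + log(0.48/0.24)

pH = 4.46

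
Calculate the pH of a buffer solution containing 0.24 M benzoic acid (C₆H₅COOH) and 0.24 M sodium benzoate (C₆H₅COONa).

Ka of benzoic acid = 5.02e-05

pKa = -log(5.02e-05) = 4.30. pH = pKa + log([A⁻]/[HA]) = 4.30 + log(0.24/0.24)

pH = 4.30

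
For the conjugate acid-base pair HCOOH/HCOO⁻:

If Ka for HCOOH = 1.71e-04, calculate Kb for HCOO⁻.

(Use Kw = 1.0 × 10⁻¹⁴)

For a conjugate pair Ka × Kb = Kw, so Kb = Kw/Ka = 1.0 × 10⁻¹⁴ / 1.71e-04 = 5.85e-11.

K_b = 5.85e-11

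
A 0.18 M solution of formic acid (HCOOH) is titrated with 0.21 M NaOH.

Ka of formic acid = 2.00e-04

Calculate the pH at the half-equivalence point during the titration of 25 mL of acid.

At half-equivalence [HA] = [A⁻], so Henderson-Hasselbalch gives pH = pKa = -log(2.00e-04) = 3.70.

pH = pKa = 3.70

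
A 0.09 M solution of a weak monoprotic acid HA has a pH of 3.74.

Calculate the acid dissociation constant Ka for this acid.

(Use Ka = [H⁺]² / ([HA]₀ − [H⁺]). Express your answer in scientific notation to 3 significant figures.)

[H⁺] = 10^(−pH) = 10^(−3.74) = 1.820e-04 M. For HA ⇌ H⁺ + A⁻, Ka = [H⁺][A⁻]/[HA] = [H⁺]² / ([HA]₀ − [H⁺]) = (1.820e-04)² / (0.09 − 1.820e-04) = 3.69e-07.

K_a = 3.69e-07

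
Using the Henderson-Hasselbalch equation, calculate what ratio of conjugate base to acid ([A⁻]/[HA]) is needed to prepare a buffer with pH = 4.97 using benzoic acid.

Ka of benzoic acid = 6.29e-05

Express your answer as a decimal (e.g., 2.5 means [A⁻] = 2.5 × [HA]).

pKa = -log(6.29e-05) = 4.2013. pH = pKa + log([A⁻]/[HA]), so log([A⁻]/[HA]) = pH − pKa = 4.97 − 4.2013 = 0.7687. [A⁻]/[HA] = 10^(0.7687) = 5.87

[A⁻]/[HA] = 5.87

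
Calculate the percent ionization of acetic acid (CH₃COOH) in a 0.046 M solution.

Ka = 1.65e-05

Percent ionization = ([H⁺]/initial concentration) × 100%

Using Ka equilibrium: x² + Ka×x - Ka×C = 0. Solving: [H⁺] = 8.6300e-04. Percent = (8.6300e-04/0.046) × 100

Percent ionization = 1.88%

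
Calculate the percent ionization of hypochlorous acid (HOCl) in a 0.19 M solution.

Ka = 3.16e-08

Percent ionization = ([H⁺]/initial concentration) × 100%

Using Ka equilibrium: x² + Ka×x - Ka×C = 0. Solving: [H⁺] = 7.7470e-05. Percent = (7.7470e-05/0.19) × 100

Percent ionization = 0.0408%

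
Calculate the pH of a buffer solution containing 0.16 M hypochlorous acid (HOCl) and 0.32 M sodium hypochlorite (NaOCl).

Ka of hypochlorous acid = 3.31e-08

pKa = -log(3.31e-08) = 7.48. pH = pKa + log([A⁻]/[HA]) = 7.48 + log(0.32/0.16)

pH = 7.78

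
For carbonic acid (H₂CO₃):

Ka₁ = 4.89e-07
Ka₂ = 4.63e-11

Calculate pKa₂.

pKa₂ = -log(Ka₂) = -log(4.63e-11) = 10.33.

pK_{a2} = 10.33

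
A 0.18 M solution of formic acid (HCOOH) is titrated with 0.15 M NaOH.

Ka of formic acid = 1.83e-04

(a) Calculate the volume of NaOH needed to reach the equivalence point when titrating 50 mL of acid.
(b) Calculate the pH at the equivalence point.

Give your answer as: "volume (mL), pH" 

moles acid = 0.18 × 50/1000 = 0.009 mol; V_base = moles/0.15 × 1000 = 60.0 mL. At equivalence only the conjugate base is present: [A⁻] = 0.009/0.110 = 8.1818e-02 M. Kb = Kw/Ka = 5.46e-11; [OH⁻] = √(Kb × [A⁻]) = 2.1145e-06; pOH = 5.67; pH = 14 - pOH = 8.33.

V = 60.0 mL, pH = 8.33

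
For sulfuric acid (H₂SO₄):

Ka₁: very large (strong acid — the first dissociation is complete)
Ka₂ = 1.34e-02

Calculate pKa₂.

pKa₂ = -log(Ka₂) = -log(1.34e-02) = 1.87.

pK_{a2} = 1.87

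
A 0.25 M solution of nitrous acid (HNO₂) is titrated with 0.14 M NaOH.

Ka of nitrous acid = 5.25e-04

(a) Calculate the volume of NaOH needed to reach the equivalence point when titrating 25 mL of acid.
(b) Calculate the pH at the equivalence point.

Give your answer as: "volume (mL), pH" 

moles acid = 0.25 × 25/1000 = 0.00625 mol; V_base = moles/0.14 × 1000 = 44.6 mL. At equivalence only the conjugate base is present: [A⁻] = 0.00625/0.070 = 8.9744e-02 M. Kb = Kw/Ka = 1.90e-11; [OH⁻] = √(Kb × [A⁻]) = 1.3074e-06; pOH = 5.88; pH = 14 - pOH = 8.12.

V = 44.6 mL, pH = 8.12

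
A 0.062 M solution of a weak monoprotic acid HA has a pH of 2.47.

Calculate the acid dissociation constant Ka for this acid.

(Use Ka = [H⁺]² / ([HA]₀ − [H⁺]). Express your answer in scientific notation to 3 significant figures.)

[H⁺] = 10^(−pH) = 10^(−2.47) = 3.388e-03 M. For HA ⇌ H⁺ + A⁻, Ka = [H⁺][A⁻]/[HA] = [H⁺]² / ([HA]₀ − [H⁺]) = (3.388e-03)² / (0.062 − 3.388e-03) = 1.96e-04.

K_a = 1.96e-04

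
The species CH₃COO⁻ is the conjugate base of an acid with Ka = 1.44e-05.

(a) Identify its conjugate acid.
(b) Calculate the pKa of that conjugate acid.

(a) The conjugate acid is formed by adding one H⁺ to CH₃COO⁻, giving CH₃COOH. (b) pKa = -log(Ka) = -log(1.44e-05) = 4.84.

Conjugate acid: CH₃COOH; pK_a = 4.84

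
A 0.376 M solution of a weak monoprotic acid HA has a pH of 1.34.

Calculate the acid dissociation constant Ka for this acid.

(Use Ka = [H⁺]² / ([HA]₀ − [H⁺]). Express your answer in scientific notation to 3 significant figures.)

[H⁺] = 10^(−pH) = 10^(−1.34) = 4.571e-02 M. For HA ⇌ H⁺ + A⁻, Ka = [H⁺][A⁻]/[HA] = [H⁺]² / ([HA]₀ − [H⁺]) = (4.571e-02)² / (0.376 − 4.571e-02) = 6.33e-03.

K_a = 6.33e-03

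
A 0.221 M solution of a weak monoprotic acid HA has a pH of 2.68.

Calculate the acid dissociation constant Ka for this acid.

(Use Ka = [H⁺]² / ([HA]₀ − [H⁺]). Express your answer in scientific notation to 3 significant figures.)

[H⁺] = 10^(−pH) = 10^(−2.68) = 2.089e-03 M. For HA ⇌ H⁺ + A⁻, Ka = [H⁺][A⁻]/[HA] = [H⁺]² / ([HA]₀ − [H⁺]) = (2.089e-03)² / (0.221 − 2.089e-03) = 1.99e-05.

K_a = 1.99e-05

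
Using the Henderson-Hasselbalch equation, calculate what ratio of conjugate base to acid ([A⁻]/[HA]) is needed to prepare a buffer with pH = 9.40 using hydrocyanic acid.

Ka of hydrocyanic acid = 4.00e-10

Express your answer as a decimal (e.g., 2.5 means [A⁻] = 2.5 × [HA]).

pKa = -log(4.00e-10) = 9.3979. pH = pKa + log([A⁻]/[HA]), so log([A⁻]/[HA]) = pH − pKa = 9.40 − 9.3979 = 0.0021. [A⁻]/[HA] = 10^(0.0021) = 1.00

[A⁻]/[HA] = 1.00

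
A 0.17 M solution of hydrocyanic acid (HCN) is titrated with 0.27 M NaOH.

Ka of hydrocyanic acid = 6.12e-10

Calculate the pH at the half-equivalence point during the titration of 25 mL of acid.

At half-equivalence [HA] = [A⁻], so Henderson-Hasselbalch gives pH = pKa = -log(6.12e-10) = 9.21.

pH = pKa = 9.21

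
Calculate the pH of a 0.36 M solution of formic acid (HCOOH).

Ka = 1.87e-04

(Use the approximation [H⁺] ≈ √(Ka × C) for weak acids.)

[H⁺] = √(Ka × C) = √(1.87e-04 × 0.36) = 8.2049e-03. pH = -log(8.2049e-03)

pH = 2.09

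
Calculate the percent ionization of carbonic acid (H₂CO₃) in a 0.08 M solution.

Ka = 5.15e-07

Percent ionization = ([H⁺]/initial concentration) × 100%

Using Ka equilibrium: x² + Ka×x - Ka×C = 0. Solving: [H⁺] = 2.0272e-04. Percent = (2.0272e-04/0.08) × 100

Percent ionization = 0.253%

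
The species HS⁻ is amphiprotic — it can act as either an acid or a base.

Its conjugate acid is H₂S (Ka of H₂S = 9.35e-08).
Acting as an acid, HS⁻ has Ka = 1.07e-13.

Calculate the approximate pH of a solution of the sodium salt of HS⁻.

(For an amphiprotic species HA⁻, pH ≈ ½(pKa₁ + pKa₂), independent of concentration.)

pKa₁ = -log(9.35e-08) = 7.03; pKa₂ = -log(1.07e-13) = 12.97. For an amphiprotic species, pH ≈ ½(pKa₁ + pKa₂) = ½(7.03 + 12.97) = 10.00.

pH = 10.00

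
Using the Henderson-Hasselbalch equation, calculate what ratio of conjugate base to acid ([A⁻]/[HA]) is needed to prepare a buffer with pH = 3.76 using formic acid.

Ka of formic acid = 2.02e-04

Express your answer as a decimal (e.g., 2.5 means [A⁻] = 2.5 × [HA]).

pKa = -log(2.02e-04) = 3.6946. pH = pKa + log([A⁻]/[HA]), so log([A⁻]/[HA]) = pH − pKa = 3.76 − 3.6946 = 0.0654. [A⁻]/[HA] = 10^(0.0654) = 1.16

[A⁻]/[HA] = 1.16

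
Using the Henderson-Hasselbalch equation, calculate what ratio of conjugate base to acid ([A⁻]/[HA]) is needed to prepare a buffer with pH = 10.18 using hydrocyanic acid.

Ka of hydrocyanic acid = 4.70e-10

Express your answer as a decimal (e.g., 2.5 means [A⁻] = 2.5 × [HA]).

pKa = -log(4.70e-10) = 9.3279. pH = pKa + log([A⁻]/[HA]), so log([A⁻]/[HA]) = pH − pKa = 10.18 − 9.3279 = 0.8521. [A⁻]/[HA] = 10^(0.8521) = 7.11

[A⁻]/[HA] = 7.11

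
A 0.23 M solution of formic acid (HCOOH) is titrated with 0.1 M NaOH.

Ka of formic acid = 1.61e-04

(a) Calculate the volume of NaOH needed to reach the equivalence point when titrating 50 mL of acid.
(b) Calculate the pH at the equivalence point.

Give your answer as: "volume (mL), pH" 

moles acid = 0.23 × 50/1000 = 0.0115 mol; V_base = moles/0.1 × 1000 = 115.0 mL. At equivalence only the conjugate base is present: [A⁻] = 0.0115/0.165 = 6.9697e-02 M. Kb = Kw/Ka = 6.21e-11; [OH⁻] = √(Kb × [A⁻]) = 2.0806e-06; pOH = 5.68; pH = 14 - pOH = 8.32.

V = 115.0 mL, pH = 8.32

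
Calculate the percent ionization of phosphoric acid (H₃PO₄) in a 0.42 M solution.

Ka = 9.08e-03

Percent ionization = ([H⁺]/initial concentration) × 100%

Using Ka equilibrium: x² + Ka×x - Ka×C = 0. Solving: [H⁺] = 5.7381e-02. Percent = (5.7381e-02/0.42) × 100

Percent ionization = 13.7%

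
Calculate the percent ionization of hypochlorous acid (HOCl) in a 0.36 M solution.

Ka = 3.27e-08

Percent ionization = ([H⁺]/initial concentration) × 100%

Using Ka equilibrium: x² + Ka×x - Ka×C = 0. Solving: [H⁺] = 1.0848e-04. Percent = (1.0848e-04/0.36) × 100

Percent ionization = 0.0301%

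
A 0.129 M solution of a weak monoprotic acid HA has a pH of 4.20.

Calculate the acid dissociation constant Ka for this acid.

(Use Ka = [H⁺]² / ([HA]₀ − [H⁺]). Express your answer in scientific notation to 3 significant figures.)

[H⁺] = 10^(−pH) = 10^(−4.20) = 6.310e-05 M. For HA ⇌ H⁺ + A⁻, Ka = [H⁺][A⁻]/[HA] = [H⁺]² / ([HA]₀ − [H⁺]) = (6.310e-05)² / (0.129 − 6.310e-05) = 3.09e-08.

K_a = 3.09e-08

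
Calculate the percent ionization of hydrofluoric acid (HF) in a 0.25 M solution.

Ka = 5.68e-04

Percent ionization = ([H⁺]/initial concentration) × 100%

Using Ka equilibrium: x² + Ka×x - Ka×C = 0. Solving: [H⁺] = 1.1636e-02. Percent = (1.1636e-02/0.25) × 100

Percent ionization = 4.65%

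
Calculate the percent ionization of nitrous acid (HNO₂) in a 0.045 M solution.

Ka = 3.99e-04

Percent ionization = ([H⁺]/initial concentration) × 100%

Using Ka equilibrium: x² + Ka×x - Ka×C = 0. Solving: [H⁺] = 4.0425e-03. Percent = (4.0425e-03/0.045) × 100

Percent ionization = 8.98%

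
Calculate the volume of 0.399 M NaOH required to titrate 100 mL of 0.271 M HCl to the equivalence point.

At equivalence: moles acid = moles base. moles HCl = 0.271 × 100/1000 = 0.0271 mol. V_base = moles / 0.399 × 1000 = 67.9 mL.

V_{base} = 67.9 mL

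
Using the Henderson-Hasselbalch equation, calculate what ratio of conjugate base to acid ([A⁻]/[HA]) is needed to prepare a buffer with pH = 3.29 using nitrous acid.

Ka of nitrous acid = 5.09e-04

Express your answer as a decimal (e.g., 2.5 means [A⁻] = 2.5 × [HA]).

pKa = -log(5.09e-04) = 3.2933. pH = pKa + log([A⁻]/[HA]), so log([A⁻]/[HA]) = pH − pKa = 3.29 − 3.2933 = -0.0033. [A⁻]/[HA] = 10^(-0.0033) = 0.992

[A⁻]/[HA] = 0.992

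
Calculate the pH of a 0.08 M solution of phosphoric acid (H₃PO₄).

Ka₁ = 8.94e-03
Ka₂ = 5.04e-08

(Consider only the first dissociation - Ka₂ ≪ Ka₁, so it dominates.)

First dissociation dominates. From Ka₁ = [H⁺][HA⁻]/[H₂A], x² + Ka₁·x − Ka₁·C = 0 with C = 0.08 M and Ka₁ = 8.94e-03. Solving: [H⁺] = (−Ka₁ + √(Ka₁² + 4·Ka₁·C)) / 2 = 2.2644e-02 M. pH = -log(2.2644e-02) = 1.65.

pH = 1.65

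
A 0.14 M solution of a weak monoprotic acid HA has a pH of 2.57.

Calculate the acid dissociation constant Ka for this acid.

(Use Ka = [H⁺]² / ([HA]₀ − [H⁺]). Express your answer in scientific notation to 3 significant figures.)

[H⁺] = 10^(−pH) = 10^(−2.57) = 2.692e-03 M. For HA ⇌ H⁺ + A⁻, Ka = [H⁺][A⁻]/[HA] = [H⁺]² / ([HA]₀ − [H⁺]) = (2.692e-03)² / (0.14 − 2.692e-03) = 5.28e-05.

K_a = 5.28e-05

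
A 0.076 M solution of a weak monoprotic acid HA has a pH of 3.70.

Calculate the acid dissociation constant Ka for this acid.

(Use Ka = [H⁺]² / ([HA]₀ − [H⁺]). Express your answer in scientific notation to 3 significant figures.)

[H⁺] = 10^(−pH) = 10^(−3.70) = 1.995e-04 M. For HA ⇌ H⁺ + A⁻, Ka = [H⁺][A⁻]/[HA] = [H⁺]² / ([HA]₀ − [H⁺]) = (1.995e-04)² / (0.076 − 1.995e-04) = 5.25e-07.

K_a = 5.25e-07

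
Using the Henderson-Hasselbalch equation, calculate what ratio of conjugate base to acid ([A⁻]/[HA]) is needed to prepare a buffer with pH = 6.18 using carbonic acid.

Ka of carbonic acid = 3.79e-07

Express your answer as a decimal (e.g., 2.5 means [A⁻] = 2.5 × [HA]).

pKa = -log(3.79e-07) = 6.4214. pH = pKa + log([A⁻]/[HA]), so log([A⁻]/[HA]) = pH − pKa = 6.18 − 6.4214 = -0.2414. [A⁻]/[HA] = 10^(-0.2414) = 0.574

[A⁻]/[HA] = 0.574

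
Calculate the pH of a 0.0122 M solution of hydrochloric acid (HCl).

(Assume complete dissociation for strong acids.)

[H⁺] = 0.0122 M for strong acid. pH = -log[H⁺] = -log(0.0122)

pH = 1.91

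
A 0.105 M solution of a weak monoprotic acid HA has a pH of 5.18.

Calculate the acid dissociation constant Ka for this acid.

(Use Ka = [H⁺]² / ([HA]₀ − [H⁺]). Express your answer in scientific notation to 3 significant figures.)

[H⁺] = 10^(−pH) = 10^(−5.18) = 6.607e-06 M. For HA ⇌ H⁺ + A⁻, Ka = [H⁺][A⁻]/[HA] = [H⁺]² / ([HA]₀ − [H⁺]) = (6.607e-06)² / (0.105 − 6.607e-06) = 4.16e-10.

K_a = 4.16e-10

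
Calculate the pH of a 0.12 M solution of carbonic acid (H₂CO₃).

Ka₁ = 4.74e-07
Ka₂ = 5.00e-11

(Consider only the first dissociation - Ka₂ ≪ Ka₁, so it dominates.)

First dissociation dominates. From Ka₁ = [H⁺][HA⁻]/[H₂A], x² + Ka₁·x − Ka₁·C = 0 with C = 0.12 M and Ka₁ = 4.74e-07. Solving: [H⁺] = (−Ka₁ + √(Ka₁² + 4·Ka₁·C)) / 2 = 2.3826e-04 M. pH = -log(2.3826e-04) = 3.62.

pH = 3.62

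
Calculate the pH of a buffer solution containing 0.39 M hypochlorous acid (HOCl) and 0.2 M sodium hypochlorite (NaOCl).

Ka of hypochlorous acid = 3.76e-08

pKa = -log(3.76e-08) = 7.42. pH = pKa + log([A⁻]/[HA]) = 7.42 + log(0.2/0.39)

pH = 7.13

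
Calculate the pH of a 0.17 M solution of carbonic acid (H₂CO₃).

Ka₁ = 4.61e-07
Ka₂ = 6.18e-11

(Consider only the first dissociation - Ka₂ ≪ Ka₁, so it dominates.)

First dissociation dominates. From Ka₁ = [H⁺][HA⁻]/[H₂A], x² + Ka₁·x − Ka₁·C = 0 with C = 0.17 M and Ka₁ = 4.61e-07. Solving: [H⁺] = (−Ka₁ + √(Ka₁² + 4·Ka₁·C)) / 2 = 2.7972e-04 M. pH = -log(2.7972e-04) = 3.55.

pH = 3.55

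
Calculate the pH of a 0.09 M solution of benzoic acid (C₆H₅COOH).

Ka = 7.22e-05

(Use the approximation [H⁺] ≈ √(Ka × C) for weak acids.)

[H⁺] = √(Ka × C) = √(7.22e-05 × 0.09) = 2.5491e-03. pH = -log(2.5491e-03)

pH = 2.59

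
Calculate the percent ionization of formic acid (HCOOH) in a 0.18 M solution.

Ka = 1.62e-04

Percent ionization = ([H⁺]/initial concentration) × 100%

Using Ka equilibrium: x² + Ka×x - Ka×C = 0. Solving: [H⁺] = 5.3196e-03. Percent = (5.3196e-03/0.18) × 100

Percent ionization = 2.96%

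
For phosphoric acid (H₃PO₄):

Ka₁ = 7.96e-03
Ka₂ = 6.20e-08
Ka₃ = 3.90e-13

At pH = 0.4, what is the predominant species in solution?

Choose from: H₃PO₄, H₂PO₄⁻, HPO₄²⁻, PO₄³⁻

pKa₁ = 2.10, pKa₂ = 7.21, pKa₃ = 12.41. For a polyprotic acid the predominant species crosses at each pKa: below pKa_n the protonated form dominates, above it the deprotonated form does. At pH = 0.4, the predominant species is H₃PO₄.

H₃PO₄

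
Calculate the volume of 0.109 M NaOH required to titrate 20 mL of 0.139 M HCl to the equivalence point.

At equivalence: moles acid = moles base. moles HCl = 0.139 × 20/1000 = 0.00278 mol. V_base = moles / 0.109 × 1000 = 25.5 mL.

V_{base} = 25.5 mL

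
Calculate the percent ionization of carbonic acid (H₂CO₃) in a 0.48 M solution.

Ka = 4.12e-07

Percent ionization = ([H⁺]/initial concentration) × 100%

Using Ka equilibrium: x² + Ka×x - Ka×C = 0. Solving: [H⁺] = 4.4450e-04. Percent = (4.4450e-04/0.48) × 100

Percent ionization = 0.0926%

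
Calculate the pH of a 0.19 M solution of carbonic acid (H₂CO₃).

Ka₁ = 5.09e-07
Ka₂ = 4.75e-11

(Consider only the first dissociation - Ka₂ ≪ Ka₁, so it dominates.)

First dissociation dominates. From Ka₁ = [H⁺][HA⁻]/[H₂A], x² + Ka₁·x − Ka₁·C = 0 with C = 0.19 M and Ka₁ = 5.09e-07. Solving: [H⁺] = (−Ka₁ + √(Ka₁² + 4·Ka₁·C)) / 2 = 3.1073e-04 M. pH = -log(3.1073e-04) = 3.51.

pH = 3.51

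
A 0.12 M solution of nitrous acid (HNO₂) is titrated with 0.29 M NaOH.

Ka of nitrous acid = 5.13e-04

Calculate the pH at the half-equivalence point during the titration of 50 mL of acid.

At half-equivalence [HA] = [A⁻], so Henderson-Hasselbalch gives pH = pKa = -log(5.13e-04) = 3.29.

pH = pKa = 3.29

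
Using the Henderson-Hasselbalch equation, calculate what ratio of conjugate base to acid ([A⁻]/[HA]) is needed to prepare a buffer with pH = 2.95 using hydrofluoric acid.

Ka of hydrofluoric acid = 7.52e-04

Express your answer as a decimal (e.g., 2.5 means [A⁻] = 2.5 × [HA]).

pKa = -log(7.52e-04) = 3.1238. pH = pKa + log([A⁻]/[HA]), so log([A⁻]/[HA]) = pH − pKa = 2.95 − 3.1238 = -0.1738. [A⁻]/[HA] = 10^(-0.1738) = 0.670

[A⁻]/[HA] = 0.670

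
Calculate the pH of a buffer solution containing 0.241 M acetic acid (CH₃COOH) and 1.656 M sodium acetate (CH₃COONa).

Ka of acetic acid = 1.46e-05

pKa = -log(1.46e-05) = 4.84. pH = pKa + log([A⁻]/[HA]) = 4.84 + log(1.656/0.241)

pH = 5.67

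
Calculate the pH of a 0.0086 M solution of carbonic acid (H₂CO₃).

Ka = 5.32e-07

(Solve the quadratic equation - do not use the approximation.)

x² + Ka×x - Ka×C = 0. Using quadratic formula: [H⁺] = 6.7375e-05

pH = 4.17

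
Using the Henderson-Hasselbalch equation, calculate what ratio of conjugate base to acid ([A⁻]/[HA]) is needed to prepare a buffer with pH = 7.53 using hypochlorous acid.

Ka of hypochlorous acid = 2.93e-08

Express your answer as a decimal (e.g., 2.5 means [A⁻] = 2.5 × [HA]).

pKa = -log(2.93e-08) = 7.5331. pH = pKa + log([A⁻]/[HA]), so log([A⁻]/[HA]) = pH − pKa = 7.53 − 7.5331 = -0.0031. [A⁻]/[HA] = 10^(-0.0031) = 0.993

[A⁻]/[HA] = 0.993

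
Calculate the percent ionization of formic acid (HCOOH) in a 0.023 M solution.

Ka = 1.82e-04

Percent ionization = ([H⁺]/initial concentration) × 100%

Using Ka equilibrium: x² + Ka×x - Ka×C = 0. Solving: [H⁺] = 1.9570e-03. Percent = (1.9570e-03/0.023) × 100

Percent ionization = 8.51%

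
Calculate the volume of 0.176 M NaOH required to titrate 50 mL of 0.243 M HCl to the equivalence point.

At equivalence: moles acid = moles base. moles HCl = 0.243 × 50/1000 = 0.01215 mol. V_base = moles / 0.176 × 1000 = 69.0 mL.

V_{base} = 69.0 mL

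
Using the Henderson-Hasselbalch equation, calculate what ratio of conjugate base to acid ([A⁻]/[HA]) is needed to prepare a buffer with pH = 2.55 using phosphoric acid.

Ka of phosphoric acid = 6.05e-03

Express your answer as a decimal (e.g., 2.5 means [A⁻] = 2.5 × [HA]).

pKa = -log(6.05e-03) = 2.2182. pH = pKa + log([A⁻]/[HA]), so log([A⁻]/[HA]) = pH − pKa = 2.55 − 2.2182 = 0.3318. [A⁻]/[HA] = 10^(0.3318) = 2.15

[A⁻]/[HA] = 2.15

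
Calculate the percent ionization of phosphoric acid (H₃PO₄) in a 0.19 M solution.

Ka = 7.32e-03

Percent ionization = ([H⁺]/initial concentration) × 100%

Using Ka equilibrium: x² + Ka×x - Ka×C = 0. Solving: [H⁺] = 3.3813e-02. Percent = (3.3813e-02/0.19) × 100

Percent ionization = 17.8%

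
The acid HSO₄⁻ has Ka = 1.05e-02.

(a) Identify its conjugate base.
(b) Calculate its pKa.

(a) The conjugate base is formed by removing one H⁺ from HSO₄⁻, giving SO₄²⁻. (b) pKa = -log(Ka) = -log(1.05e-02) = 1.98.

Conjugate base: SO₄²⁻; pK_a = 1.98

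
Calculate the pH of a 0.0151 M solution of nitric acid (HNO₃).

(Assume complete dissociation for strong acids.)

[H⁺] = 0.0151 M for strong acid. pH = -log[H⁺] = -log(0.0151)

pH = 1.82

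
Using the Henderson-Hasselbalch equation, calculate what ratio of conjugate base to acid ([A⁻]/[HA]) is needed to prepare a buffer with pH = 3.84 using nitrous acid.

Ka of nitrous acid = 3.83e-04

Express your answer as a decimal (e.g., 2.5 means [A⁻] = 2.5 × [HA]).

pKa = -log(3.83e-04) = 3.4168. pH = pKa + log([A⁻]/[HA]), so log([A⁻]/[HA]) = pH − pKa = 3.84 − 3.4168 = 0.4232. [A⁻]/[HA] = 10^(0.4232) = 2.65

[A⁻]/[HA] = 2.65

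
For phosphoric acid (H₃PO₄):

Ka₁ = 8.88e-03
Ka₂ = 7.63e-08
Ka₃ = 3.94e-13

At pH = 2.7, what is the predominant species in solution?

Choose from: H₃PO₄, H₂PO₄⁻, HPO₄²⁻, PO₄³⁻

pKa₁ = 2.05, pKa₂ = 7.12, pKa₃ = 12.40. For a polyprotic acid the predominant species crosses at each pKa: below pKa_n the protonated form dominates, above it the deprotonated form does. At pH = 2.7, the predominant species is H₂PO₄⁻.

H₂PO₄⁻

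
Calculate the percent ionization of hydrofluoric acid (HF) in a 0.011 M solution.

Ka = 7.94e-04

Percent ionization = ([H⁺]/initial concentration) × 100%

Using Ka equilibrium: x² + Ka×x - Ka×C = 0. Solving: [H⁺] = 2.5849e-03. Percent = (2.5849e-03/0.011) × 100

Percent ionization = 23.5%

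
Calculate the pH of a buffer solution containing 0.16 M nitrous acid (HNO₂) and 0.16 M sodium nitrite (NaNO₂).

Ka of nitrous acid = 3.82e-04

pKa = -log(3.82e-04) = 3.42. pH = pKa + log([A⁻]/[HA]) = 3.42 + log(0.16/0.16)

pH = 3.42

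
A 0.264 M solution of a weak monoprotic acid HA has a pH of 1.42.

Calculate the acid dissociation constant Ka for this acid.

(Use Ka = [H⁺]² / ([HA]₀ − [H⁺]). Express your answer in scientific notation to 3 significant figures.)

[H⁺] = 10^(−pH) = 10^(−1.42) = 3.802e-02 M. For HA ⇌ H⁺ + A⁻, Ka = [H⁺][A⁻]/[HA] = [H⁺]² / ([HA]₀ − [H⁺]) = (3.802e-02)² / (0.264 − 3.802e-02) = 6.40e-03.

K_a = 6.40e-03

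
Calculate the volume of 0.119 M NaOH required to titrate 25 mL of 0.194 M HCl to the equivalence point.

At equivalence: moles acid = moles base. moles HCl = 0.194 × 25/1000 = 0.00485 mol. V_base = moles / 0.119 × 1000 = 40.8 mL.

V_{base} = 40.8 mL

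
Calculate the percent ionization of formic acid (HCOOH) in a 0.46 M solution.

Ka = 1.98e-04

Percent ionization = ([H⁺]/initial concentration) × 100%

Using Ka equilibrium: x² + Ka×x - Ka×C = 0. Solving: [H⁺] = 9.4451e-03. Percent = (9.4451e-03/0.46) × 100

Percent ionization = 2.05%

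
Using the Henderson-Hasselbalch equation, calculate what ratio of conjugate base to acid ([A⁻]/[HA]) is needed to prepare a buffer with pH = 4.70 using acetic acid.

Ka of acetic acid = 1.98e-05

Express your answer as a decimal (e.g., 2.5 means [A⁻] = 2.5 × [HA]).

pKa = -log(1.98e-05) = 4.7033. pH = pKa + log([A⁻]/[HA]), so log([A⁻]/[HA]) = pH − pKa = 4.70 − 4.7033 = -0.0033. [A⁻]/[HA] = 10^(-0.0033) = 0.992

[A⁻]/[HA] = 0.992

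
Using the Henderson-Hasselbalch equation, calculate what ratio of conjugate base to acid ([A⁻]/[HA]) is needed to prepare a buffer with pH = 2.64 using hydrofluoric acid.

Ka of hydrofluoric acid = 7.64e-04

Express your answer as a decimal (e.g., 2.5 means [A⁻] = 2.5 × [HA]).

pKa = -log(7.64e-04) = 3.1169. pH = pKa + log([A⁻]/[HA]), so log([A⁻]/[HA]) = pH − pKa = 2.64 − 3.1169 = -0.4769. [A⁻]/[HA] = 10^(-0.4769) = 0.333

[A⁻]/[HA] = 0.333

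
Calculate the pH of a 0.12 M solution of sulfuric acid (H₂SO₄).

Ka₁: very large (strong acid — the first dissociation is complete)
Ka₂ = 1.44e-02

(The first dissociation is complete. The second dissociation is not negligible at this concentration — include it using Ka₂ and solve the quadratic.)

First dissociation is complete: [H⁺]₀ = [HSO₄⁻]₀ = C = 0.12 M. Second dissociation HSO₄⁻ ⇌ H⁺ + SO₄²⁻: let x = [SO₄²⁻]. Ka₂ = (C + x)·x / (C − x) = 1.44e-02 → x² + (C + Ka₂)·x − Ka₂·C = 0 → x² + 0.13440·x − 1.728e-03 = 0. x = (−0.13440 + √(0.13440² + 4 × 1.728e-03)) / 2 = 1.1818e-02 M. [H⁺] = C + x = 0.12 + 1.1818e-02 = 1.3182e-01 M. pH = -log(1.3182e-01) = 0.88.

pH = 0.88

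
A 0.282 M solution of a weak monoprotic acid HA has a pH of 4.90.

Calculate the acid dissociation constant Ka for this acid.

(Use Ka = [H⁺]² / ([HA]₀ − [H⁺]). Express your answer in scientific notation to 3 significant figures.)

[H⁺] = 10^(−pH) = 10^(−4.90) = 1.259e-05 M. For HA ⇌ H⁺ + A⁻, Ka = [H⁺][A⁻]/[HA] = [H⁺]² / ([HA]₀ − [H⁺]) = (1.259e-05)² / (0.282 − 1.259e-05) = 5.62e-10.

K_a = 5.62e-10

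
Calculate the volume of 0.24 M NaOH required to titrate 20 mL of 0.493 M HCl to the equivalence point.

At equivalence: moles acid = moles base. moles HCl = 0.493 × 20/1000 = 0.00986 mol. V_base = moles / 0.24 × 1000 = 41.1 mL.

V_{base} = 41.1 mL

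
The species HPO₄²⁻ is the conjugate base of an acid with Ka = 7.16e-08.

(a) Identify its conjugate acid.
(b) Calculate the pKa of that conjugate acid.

(a) The conjugate acid is formed by adding one H⁺ to HPO₄²⁻, giving H₂PO₄⁻. (b) pKa = -log(Ka) = -log(7.16e-08) = 7.15.

Conjugate acid: H₂PO₄⁻; pK_a = 7.15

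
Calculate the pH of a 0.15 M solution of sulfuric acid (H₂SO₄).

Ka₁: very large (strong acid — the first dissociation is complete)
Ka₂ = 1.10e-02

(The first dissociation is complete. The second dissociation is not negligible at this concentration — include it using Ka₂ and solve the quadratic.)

First dissociation is complete: [H⁺]₀ = [HSO₄⁻]₀ = C = 0.15 M. Second dissociation HSO₄⁻ ⇌ H⁺ + SO₄²⁻: let x = [SO₄²⁻]. Ka₂ = (C + x)·x / (C − x) = 1.10e-02 → x² + (C + Ka₂)·x − Ka₂·C = 0 → x² + 0.16100·x − 1.650e-03 = 0. x = (−0.16100 + √(0.16100² + 4 × 1.650e-03)) / 2 = 9.6679e-03 M. [H⁺] = C + x = 0.15 + 9.6679e-03 = 1.5967e-01 M. pH = -log(1.5967e-01) = 0.80.

pH = 0.80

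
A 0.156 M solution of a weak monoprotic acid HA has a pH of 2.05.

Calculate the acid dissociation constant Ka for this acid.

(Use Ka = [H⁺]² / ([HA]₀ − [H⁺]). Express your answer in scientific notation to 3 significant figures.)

[H⁺] = 10^(−pH) = 10^(−2.05) = 8.913e-03 M. For HA ⇌ H⁺ + A⁻, Ka = [H⁺][A⁻]/[HA] = [H⁺]² / ([HA]₀ − [H⁺]) = (8.913e-03)² / (0.156 − 8.913e-03) = 5.40e-04.

K_a = 5.40e-04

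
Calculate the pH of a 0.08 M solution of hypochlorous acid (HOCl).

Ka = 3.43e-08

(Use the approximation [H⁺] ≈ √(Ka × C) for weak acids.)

[H⁺] = √(Ka × C) = √(3.43e-08 × 0.08) = 5.2383e-05. pH = -log(5.2383e-05)

pH = 4.28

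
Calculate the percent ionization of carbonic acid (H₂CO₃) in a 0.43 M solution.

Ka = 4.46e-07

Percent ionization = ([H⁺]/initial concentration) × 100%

Using Ka equilibrium: x² + Ka×x - Ka×C = 0. Solving: [H⁺] = 4.3770e-04. Percent = (4.3770e-04/0.43) × 100

Percent ionization = 0.102%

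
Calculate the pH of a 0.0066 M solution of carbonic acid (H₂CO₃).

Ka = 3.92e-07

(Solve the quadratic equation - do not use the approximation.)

x² + Ka×x - Ka×C = 0. Using quadratic formula: [H⁺] = 5.0669e-05

pH = 4.30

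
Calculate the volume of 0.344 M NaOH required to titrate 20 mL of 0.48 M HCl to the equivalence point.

At equivalence: moles acid = moles base. moles HCl = 0.48 × 20/1000 = 0.0096 mol. V_base = moles / 0.344 × 1000 = 27.9 mL.

V_{base} = 27.9 mL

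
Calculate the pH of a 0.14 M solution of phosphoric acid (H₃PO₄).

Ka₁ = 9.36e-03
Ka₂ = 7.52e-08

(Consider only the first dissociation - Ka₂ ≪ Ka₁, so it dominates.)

First dissociation dominates. From Ka₁ = [H⁺][HA⁻]/[H₂A], x² + Ka₁·x − Ka₁·C = 0 with C = 0.14 M and Ka₁ = 9.36e-03. Solving: [H⁺] = (−Ka₁ + √(Ka₁² + 4·Ka₁·C)) / 2 = 3.1821e-02 M. pH = -log(3.1821e-02) = 1.50.

pH = 1.50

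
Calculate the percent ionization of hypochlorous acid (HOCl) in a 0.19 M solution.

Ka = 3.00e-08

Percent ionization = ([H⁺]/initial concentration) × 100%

Using Ka equilibrium: x² + Ka×x - Ka×C = 0. Solving: [H⁺] = 7.5483e-05. Percent = (7.5483e-05/0.19) × 100

Percent ionization = 0.0397%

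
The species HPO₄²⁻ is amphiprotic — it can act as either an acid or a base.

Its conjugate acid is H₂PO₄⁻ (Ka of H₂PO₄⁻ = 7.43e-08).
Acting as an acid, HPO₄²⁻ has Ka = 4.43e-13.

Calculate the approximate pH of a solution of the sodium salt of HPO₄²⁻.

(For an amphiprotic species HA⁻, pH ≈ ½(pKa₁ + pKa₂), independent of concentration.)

pKa₁ = -log(7.43e-08) = 7.13; pKa₂ = -log(4.43e-13) = 12.35. For an amphiprotic species, pH ≈ ½(pKa₁ + pKa₂) = ½(7.13 + 12.35) = 9.74.

pH = 9.74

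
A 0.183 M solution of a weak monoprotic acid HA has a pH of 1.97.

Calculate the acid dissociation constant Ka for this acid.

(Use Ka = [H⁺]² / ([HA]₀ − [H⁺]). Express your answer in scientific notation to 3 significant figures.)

[H⁺] = 10^(−pH) = 10^(−1.97) = 1.072e-02 M. For HA ⇌ H⁺ + A⁻, Ka = [H⁺][A⁻]/[HA] = [H⁺]² / ([HA]₀ − [H⁺]) = (1.072e-02)² / (0.183 − 1.072e-02) = 6.66e-04.

K_a = 6.66e-04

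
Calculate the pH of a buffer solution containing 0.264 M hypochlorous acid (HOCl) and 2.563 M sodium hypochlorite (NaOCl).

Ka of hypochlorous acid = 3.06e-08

pKa = -log(3.06e-08) = 7.51. pH = pKa + log([A⁻]/[HA]) = 7.51 + log(2.563/0.264)

pH = 8.50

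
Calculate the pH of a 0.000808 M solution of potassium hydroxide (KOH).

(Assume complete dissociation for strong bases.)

[OH⁻] = 0.000808 M for strong base. pOH = -log[OH⁻] = 3.09, pH = 14 - pOH

pH = 10.91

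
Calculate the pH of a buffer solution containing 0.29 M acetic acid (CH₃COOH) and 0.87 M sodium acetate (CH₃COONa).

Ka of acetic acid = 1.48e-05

pKa = -log(1.48e-05) = 4.83. pH = pKa + log([A⁻]/[HA]) = 4.83 + log(0.87/0.29)

pH = 5.31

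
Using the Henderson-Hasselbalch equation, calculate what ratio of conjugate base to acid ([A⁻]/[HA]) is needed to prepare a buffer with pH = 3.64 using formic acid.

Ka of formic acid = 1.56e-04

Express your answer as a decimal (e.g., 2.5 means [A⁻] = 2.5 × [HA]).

pKa = -log(1.56e-04) = 3.8069. pH = pKa + log([A⁻]/[HA]), so log([A⁻]/[HA]) = pH − pKa = 3.64 − 3.8069 = -0.1669. [A⁻]/[HA] = 10^(-0.1669) = 0.681

[A⁻]/[HA] = 0.681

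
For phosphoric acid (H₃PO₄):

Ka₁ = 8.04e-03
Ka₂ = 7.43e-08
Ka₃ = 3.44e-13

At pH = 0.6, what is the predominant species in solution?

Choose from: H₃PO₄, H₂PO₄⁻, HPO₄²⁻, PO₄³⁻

pKa₁ = 2.09, pKa₂ = 7.13, pKa₃ = 12.46. For a polyprotic acid the predominant species crosses at each pKa: below pKa_n the protonated form dominates, above it the deprotonated form does. At pH = 0.6, the predominant species is H₃PO₄.

H₃PO₄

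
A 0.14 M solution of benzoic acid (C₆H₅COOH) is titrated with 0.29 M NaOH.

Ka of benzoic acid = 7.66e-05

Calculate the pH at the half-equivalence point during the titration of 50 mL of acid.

At half-equivalence [HA] = [A⁻], so Henderson-Hasselbalch gives pH = pKa = -log(7.66e-05) = 4.12.

pH = pKa = 4.12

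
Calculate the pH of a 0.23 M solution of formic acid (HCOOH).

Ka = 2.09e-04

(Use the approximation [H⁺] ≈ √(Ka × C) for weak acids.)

[H⁺] = √(Ka × C) = √(2.09e-04 × 0.23) = 6.9333e-03. pH = -log(6.9333e-03)

pH = 2.16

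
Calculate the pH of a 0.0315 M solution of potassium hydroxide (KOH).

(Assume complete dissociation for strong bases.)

[OH⁻] = 0.0315 M for strong base. pOH = -log[OH⁻] = 1.50, pH = 14 - pOH

pH = 12.50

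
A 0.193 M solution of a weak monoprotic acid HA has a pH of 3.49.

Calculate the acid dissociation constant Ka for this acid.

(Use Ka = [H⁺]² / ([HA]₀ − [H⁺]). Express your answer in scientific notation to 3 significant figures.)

[H⁺] = 10^(−pH) = 10^(−3.49) = 3.236e-04 M. For HA ⇌ H⁺ + A⁻, Ka = [H⁺][A⁻]/[HA] = [H⁺]² / ([HA]₀ − [H⁺]) = (3.236e-04)² / (0.193 − 3.236e-04) = 5.43e-07.

K_a = 5.43e-07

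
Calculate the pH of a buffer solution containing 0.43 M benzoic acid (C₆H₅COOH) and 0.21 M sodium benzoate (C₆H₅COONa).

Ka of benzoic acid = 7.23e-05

pKa = -log(7.23e-05) = 4.14. pH = pKa + log([A⁻]/[HA]) = 4.14 + log(0.21/0.43)

pH = 3.83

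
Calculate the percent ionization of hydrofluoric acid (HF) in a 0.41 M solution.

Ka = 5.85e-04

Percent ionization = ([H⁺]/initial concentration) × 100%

Using Ka equilibrium: x² + Ka×x - Ka×C = 0. Solving: [H⁺] = 1.5197e-02. Percent = (1.5197e-02/0.41) × 100

Percent ionization = 3.71%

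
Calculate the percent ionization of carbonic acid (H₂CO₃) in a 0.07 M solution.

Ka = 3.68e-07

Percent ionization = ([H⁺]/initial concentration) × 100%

Using Ka equilibrium: x² + Ka×x - Ka×C = 0. Solving: [H⁺] = 1.6032e-04. Percent = (1.6032e-04/0.07) × 100

Percent ionization = 0.229%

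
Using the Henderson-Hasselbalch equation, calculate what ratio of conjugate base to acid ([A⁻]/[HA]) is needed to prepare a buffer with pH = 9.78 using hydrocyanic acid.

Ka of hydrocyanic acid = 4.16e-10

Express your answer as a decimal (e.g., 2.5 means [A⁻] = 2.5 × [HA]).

pKa = -log(4.16e-10) = 9.3809. pH = pKa + log([A⁻]/[HA]), so log([A⁻]/[HA]) = pH − pKa = 9.78 − 9.3809 = 0.3991. [A⁻]/[HA] = 10^(0.3991) = 2.51

[A⁻]/[HA] = 2.51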